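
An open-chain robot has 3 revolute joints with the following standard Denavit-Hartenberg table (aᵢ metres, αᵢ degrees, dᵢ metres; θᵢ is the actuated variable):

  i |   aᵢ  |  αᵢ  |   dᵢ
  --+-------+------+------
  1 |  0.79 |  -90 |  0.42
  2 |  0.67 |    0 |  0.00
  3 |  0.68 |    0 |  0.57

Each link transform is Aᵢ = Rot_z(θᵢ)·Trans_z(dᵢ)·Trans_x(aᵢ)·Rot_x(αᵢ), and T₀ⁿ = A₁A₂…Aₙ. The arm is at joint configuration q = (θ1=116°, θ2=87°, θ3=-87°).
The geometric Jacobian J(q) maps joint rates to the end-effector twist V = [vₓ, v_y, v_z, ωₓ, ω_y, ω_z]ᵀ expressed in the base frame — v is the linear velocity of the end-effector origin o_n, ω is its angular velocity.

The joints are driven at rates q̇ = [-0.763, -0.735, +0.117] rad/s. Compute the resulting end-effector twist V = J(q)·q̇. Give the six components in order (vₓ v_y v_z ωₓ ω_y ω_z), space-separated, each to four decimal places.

o_n = [-1.1721, 1.1029, -0.2491]
J₁: ẑ×o_n = [-1.1029, -1.1721, 0.0000], ω = ẑ
J2: z=[-0.8988, -0.4384, 0.0000] o=[-0.3463, 0.7100, 0.4200] → [0.2933, -0.6014, -0.7151, -0.8988, -0.4384, 0.0000]
J3: z=[-0.8988, -0.4384, 0.0000] o=[-0.3617, 0.7416, -0.2491] → [-0.0000, -0.0000, -0.6800, -0.8988, -0.4384, 0.0000]
V = J·q̇ = [0.6259, 1.3363, 0.4460, 0.5555, 0.2709, -0.7630]

0.6259 1.3363 0.4460 0.5555 0.2709 -0.7630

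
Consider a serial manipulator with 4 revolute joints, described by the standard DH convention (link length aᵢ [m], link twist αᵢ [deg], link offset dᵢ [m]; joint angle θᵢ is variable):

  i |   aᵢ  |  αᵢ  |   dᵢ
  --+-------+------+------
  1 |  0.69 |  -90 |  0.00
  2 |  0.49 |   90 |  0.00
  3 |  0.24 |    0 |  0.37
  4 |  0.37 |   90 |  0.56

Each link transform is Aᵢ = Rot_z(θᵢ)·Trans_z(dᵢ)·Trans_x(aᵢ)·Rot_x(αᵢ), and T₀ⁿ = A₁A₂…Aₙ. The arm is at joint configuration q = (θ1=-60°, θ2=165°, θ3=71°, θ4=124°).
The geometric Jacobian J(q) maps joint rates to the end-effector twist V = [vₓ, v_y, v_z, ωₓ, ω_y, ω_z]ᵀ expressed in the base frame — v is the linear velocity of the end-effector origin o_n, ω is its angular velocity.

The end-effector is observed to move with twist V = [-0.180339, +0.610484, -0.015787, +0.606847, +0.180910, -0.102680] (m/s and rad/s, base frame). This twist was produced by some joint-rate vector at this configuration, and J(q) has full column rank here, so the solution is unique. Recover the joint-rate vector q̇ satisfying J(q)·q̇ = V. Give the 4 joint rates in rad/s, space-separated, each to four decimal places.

0.4450 0.6160 0.3600 0.2070

o_n = [0.4772, -0.5641, -0.9529]
J₁: ẑ×o_n = [0.5641, 0.4772, -0.0000], ω = ẑ
J2: z=[0.8660, 0.5000, 0.0000] o=[0.3450, -0.5976, 0.0000] → [-0.4764, 0.8252, -0.0371, 0.8660, 0.5000, 0.0000]
J3: z=[0.1294, -0.2241, -0.9659] o=[0.1083, -0.1877, -0.1268] → [-0.1785, -0.2493, 0.0339, 0.1294, -0.2241, -0.9659]
J4: z=[0.1294, -0.2241, -0.9659] o=[0.3150, -0.0918, -0.5044] → [-0.3558, -0.0986, -0.0248, 0.1294, -0.2241, -0.9659]
q̇ = J⁺·V = [0.4450, 0.6160, 0.3600, 0.2070]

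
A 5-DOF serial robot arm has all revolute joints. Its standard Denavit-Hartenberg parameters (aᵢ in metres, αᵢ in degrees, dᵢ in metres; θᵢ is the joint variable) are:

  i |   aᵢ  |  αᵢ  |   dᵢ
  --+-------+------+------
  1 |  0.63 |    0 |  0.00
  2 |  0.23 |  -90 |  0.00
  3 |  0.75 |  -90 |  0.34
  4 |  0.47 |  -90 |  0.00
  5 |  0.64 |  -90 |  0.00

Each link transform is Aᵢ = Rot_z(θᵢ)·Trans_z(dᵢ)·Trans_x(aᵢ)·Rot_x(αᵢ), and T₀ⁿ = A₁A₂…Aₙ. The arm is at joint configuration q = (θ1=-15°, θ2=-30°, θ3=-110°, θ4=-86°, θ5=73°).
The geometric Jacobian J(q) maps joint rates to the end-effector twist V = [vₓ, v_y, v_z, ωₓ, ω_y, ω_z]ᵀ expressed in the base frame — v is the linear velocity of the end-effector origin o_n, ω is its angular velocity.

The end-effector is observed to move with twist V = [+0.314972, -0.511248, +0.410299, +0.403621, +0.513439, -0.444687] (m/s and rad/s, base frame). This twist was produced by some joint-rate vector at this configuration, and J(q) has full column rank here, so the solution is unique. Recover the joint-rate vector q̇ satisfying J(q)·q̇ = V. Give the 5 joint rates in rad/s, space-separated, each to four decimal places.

-0.7070 0.8150 0.6140 -0.2620 -0.4940

o_n = [0.8760, 0.9774, 0.5385]
J₁: ẑ×o_n = [-0.9774, 0.8760, 0.0000], ω = ẑ
J2: z=[0.0000, 0.0000, 1.0000] o=[0.6085, -0.1631, 0.0000] → [-1.1404, 0.2674, 0.0000, 0.0000, 0.0000, 1.0000]
J3: z=[0.7071, 0.7071, 0.0000] o=[0.7712, -0.3257, 0.0000] → [0.3808, -0.3808, 0.8473, 0.7071, 0.7071, 0.0000]
J4: z=[0.6645, -0.6645, 0.3420] o=[0.8302, 0.0961, 0.7048] → [-0.1909, 0.1261, 0.6160, 0.6645, -0.6645, 0.3420]
J5: z=[-0.2906, 0.1919, 0.9374] o=[1.1538, 0.4356, 0.7356] → [-0.5457, -0.3177, -0.1041, -0.2906, 0.1919, 0.9374]
q̇ = J⁺·V = [-0.7070, 0.8150, 0.6140, -0.2620, -0.4940]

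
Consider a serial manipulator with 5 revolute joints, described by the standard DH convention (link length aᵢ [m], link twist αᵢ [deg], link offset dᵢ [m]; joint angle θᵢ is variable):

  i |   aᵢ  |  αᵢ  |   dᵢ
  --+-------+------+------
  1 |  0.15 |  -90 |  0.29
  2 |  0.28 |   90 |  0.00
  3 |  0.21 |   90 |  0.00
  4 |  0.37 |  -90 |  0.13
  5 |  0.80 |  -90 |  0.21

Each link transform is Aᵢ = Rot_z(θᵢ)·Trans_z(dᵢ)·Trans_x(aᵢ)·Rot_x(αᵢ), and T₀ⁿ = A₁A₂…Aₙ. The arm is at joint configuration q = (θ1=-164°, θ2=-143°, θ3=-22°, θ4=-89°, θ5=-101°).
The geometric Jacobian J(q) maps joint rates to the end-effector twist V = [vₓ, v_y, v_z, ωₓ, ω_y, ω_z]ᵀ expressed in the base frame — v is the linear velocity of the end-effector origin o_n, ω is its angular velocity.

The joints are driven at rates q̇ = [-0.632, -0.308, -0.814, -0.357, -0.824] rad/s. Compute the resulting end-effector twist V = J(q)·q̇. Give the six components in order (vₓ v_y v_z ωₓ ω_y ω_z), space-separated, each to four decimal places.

0.4231 0.0181 -1.0113 -0.8716 -0.5949 -0.3497

o_n = [-0.2921, 0.9642, 0.6592]
J₁: ẑ×o_n = [-0.9642, -0.2921, 0.0000], ω = ẑ
J2: z=[0.2756, -0.9613, 0.0000] o=[-0.1442, -0.0413, 0.2900] → [-0.3549, -0.1018, 0.1350, 0.2756, -0.9613, 0.0000]
J3: z=[0.5785, 0.1659, -0.7986] o=[0.0708, 0.0203, 0.4585] → [0.7872, 0.1737, 0.6063, 0.5785, 0.1659, -0.7986]
J4: z=[-0.5432, 0.8088, -0.2254] o=[0.1986, 0.1388, 0.5757] → [0.2537, 0.1560, -0.0515, -0.5432, 0.8088, -0.2254]
J5: z=[0.6185, 0.5670, 0.5440] o=[-0.0821, 0.1862, 0.8454] → [-0.5288, 0.0009, 0.6003, 0.6185, 0.5670, 0.5440]
V = J·q̇ = [0.4231, 0.0181, -1.0113, -0.8716, -0.5949, -0.3497]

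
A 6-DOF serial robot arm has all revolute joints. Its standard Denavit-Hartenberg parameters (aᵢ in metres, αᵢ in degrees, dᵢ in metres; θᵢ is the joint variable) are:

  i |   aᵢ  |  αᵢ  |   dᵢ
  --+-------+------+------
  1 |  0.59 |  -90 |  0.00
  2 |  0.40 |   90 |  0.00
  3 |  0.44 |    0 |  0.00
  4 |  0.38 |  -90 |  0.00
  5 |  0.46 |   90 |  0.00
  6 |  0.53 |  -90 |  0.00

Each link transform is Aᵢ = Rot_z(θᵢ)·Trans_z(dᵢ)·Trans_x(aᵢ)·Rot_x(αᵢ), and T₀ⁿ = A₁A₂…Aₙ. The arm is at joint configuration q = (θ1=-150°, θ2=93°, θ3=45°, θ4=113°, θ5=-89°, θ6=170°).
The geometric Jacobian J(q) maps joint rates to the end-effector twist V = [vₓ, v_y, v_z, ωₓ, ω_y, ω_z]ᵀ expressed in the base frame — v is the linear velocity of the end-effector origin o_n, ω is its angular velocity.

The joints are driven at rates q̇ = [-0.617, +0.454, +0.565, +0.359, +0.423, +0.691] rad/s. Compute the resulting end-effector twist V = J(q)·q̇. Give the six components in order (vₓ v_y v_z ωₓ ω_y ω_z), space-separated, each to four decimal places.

-0.1045 0.1382 0.1067 -0.8862 -0.2842 -1.1475

o_n = [-0.2588, -0.5740, -0.3216]
J₁: ẑ×o_n = [0.5740, -0.2588, 0.0000], ω = ẑ
J2: z=[0.5000, -0.8660, 0.0000] o=[-0.5110, -0.2950, 0.0000] → [0.2785, 0.1608, 0.0789, 0.5000, -0.8660, 0.0000]
J3: z=[-0.8648, -0.4993, -0.0523] o=[-0.4928, -0.2845, -0.3995] → [-0.0540, 0.0550, 0.3672, -0.8648, -0.4993, -0.0523]
J4: z=[-0.8648, -0.4993, -0.0523] o=[-0.3232, -0.5458, -0.7102] → [-0.1955, 0.3326, 0.0565, -0.8648, -0.4993, -0.0523]
J5: z=[-0.4806, 0.7932, 0.3741] o=[-0.2680, -0.6783, -0.3583] → [-0.0099, 0.0211, -0.0574, -0.4806, 0.7932, 0.3741]
J6: z=[-0.1604, 0.3399, -0.9267] o=[-0.6646, -0.9108, -0.3749] → [0.3302, -0.3675, -0.1919, -0.1604, 0.3399, -0.9267]
V = J·q̇ = [-0.1045, 0.1382, 0.1067, -0.8862, -0.2842, -1.1475]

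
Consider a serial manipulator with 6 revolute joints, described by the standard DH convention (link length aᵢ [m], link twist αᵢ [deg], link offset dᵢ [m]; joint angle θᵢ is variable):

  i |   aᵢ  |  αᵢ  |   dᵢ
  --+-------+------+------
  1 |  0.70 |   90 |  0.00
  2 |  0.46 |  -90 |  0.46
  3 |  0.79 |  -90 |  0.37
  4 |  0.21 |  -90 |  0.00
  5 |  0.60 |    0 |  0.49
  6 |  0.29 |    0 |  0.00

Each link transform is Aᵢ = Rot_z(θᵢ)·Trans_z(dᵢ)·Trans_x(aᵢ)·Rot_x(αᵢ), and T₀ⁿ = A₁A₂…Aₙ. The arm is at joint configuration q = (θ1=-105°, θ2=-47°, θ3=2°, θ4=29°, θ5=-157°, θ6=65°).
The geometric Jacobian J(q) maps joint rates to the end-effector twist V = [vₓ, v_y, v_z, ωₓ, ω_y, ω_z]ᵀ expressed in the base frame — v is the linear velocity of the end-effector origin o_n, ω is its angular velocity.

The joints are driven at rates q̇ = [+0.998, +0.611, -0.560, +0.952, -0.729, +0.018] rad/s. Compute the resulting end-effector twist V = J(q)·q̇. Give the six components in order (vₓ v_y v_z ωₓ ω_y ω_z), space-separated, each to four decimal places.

0.5325 -0.6833 1.0067 0.2738 -0.3400 0.8125

o_n = [-0.2535, -1.2260, -0.4249]
J₁: ẑ×o_n = [1.2260, -0.2535, 0.0000], ω = ẑ
J2: z=[-0.9659, 0.2588, 0.0000] o=[-0.1812, -0.6761, 0.0000] → [-0.1100, -0.4105, 0.5498, -0.9659, 0.2588, 0.0000]
J3: z=[-0.1893, -0.7064, 0.6820] o=[-0.7067, -0.8601, -0.3364] → [0.3121, 0.2923, 0.3894, -0.1893, -0.7064, 0.6820]
J4: z=[0.9715, -0.2357, 0.0255] o=[-0.8895, -1.6487, -0.6615] → [-0.0665, -0.2136, 0.5606, 0.9715, -0.2357, 0.0255]
J5: z=[0.2347, 0.9414, -0.2421] o=[-0.8964, -1.6994, -0.8652] → [0.5291, -0.2590, -0.4941, 0.2347, 0.9414, -0.2421]
J6: z=[0.2347, 0.9414, -0.2421] o=[-0.5354, -1.1601, -0.4422] → [0.0003, -0.0723, -0.2808, 0.2347, 0.9414, -0.2421]
V = J·q̇ = [0.5325, -0.6833, 1.0067, 0.2738, -0.3400, 0.8125]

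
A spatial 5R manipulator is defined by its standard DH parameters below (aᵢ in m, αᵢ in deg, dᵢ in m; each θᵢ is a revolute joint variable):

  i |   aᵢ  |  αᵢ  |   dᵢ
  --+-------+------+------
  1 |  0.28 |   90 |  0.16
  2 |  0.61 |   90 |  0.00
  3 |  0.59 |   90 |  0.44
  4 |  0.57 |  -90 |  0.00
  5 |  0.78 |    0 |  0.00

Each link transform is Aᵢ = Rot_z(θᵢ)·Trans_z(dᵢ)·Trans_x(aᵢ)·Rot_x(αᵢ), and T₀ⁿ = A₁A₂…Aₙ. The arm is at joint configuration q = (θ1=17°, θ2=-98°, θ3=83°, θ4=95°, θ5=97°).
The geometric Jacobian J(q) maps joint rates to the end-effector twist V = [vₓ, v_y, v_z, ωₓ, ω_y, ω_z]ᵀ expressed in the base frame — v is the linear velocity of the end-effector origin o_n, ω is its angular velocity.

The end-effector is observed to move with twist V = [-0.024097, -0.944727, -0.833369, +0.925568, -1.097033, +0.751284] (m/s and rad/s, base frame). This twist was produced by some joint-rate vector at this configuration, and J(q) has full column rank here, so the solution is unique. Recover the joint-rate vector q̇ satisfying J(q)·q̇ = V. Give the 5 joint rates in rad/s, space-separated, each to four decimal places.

o_n = [-0.3980, -0.7897, 0.3777]
J₁: ẑ×o_n = [0.7897, -0.3980, 0.0000], ω = ẑ
J2: z=[0.2924, -0.9563, 0.0000] o=[0.2678, 0.0819, 0.1600] → [-0.2082, -0.0637, -0.8915, 0.2924, -0.9563, 0.0000]
J3: z=[-0.9470, -0.2895, 0.1392] o=[0.1866, 0.0570, -0.4441] → [-0.1201, 0.6969, 0.6326, -0.9470, -0.2895, 0.1392]
J4: z=[-0.1677, 0.0762, -0.9829] o=[-0.0685, -0.6333, -0.4540] → [-0.0904, 0.4634, 0.0513, -0.1677, 0.0762, -0.9829]
J5: z=[-0.1904, 0.9757, 0.1081] o=[-0.6198, -0.7503, -0.3690] → [0.7329, 0.1662, -0.2089, -0.1904, 0.9757, 0.1081]
q̇ = J⁺·V = [0.6140, 0.6460, -0.5960, -0.2950, -0.6450]

0.6140 0.6460 -0.5960 -0.2950 -0.6450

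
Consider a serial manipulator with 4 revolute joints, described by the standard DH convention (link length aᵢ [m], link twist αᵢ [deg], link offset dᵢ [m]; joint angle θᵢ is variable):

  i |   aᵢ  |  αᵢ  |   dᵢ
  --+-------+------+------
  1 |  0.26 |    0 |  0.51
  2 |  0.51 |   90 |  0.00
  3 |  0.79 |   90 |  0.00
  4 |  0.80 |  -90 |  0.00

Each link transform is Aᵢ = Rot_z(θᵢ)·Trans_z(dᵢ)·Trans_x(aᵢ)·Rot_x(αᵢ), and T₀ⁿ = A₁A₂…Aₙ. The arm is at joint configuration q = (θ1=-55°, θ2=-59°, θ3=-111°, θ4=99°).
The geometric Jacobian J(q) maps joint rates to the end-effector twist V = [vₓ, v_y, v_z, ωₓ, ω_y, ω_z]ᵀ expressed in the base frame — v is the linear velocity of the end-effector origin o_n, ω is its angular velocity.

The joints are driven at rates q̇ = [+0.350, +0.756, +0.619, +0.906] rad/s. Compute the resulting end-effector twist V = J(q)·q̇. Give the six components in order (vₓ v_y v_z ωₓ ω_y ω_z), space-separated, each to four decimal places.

o_n = [-0.6832, -0.1398, -0.1107]
J₁: ẑ×o_n = [0.1398, -0.6832, 0.0000], ω = ẑ
J2: z=[0.0000, 0.0000, 1.0000] o=[0.1491, -0.2130, 0.5100] → [-0.0731, -0.8324, 0.0000, 0.0000, 0.0000, 1.0000]
J3: z=[-0.9135, 0.4067, 0.0000] o=[-0.0583, -0.6789, 0.5100] → [-0.2525, -0.5670, -0.2383, -0.9135, 0.4067, 0.0000]
J4: z=[0.3797, 0.8529, 0.3584] o=[0.0568, -0.4203, -0.2275] → [-0.0008, -0.3096, 0.7377, 0.3797, 0.8529, 0.3584]
V = J·q̇ = [-0.1634, -1.4999, 0.5208, -0.2215, 1.0245, 1.4307]

-0.1634 -1.4999 0.5208 -0.2215 1.0245 1.4307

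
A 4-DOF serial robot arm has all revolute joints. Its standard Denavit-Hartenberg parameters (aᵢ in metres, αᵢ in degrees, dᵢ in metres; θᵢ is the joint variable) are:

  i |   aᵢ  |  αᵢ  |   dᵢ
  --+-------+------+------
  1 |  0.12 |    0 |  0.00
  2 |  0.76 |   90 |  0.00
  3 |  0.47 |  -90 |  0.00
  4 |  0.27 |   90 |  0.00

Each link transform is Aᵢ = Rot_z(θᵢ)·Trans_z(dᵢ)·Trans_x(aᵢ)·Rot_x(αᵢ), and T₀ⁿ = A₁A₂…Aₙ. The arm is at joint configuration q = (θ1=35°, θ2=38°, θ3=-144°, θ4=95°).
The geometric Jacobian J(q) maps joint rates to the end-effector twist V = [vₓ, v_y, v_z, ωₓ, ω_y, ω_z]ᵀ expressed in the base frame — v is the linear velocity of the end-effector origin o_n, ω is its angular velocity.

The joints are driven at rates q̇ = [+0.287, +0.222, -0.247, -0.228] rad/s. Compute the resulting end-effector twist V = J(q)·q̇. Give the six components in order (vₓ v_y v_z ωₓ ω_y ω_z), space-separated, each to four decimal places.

o_n = [-0.0423, 0.5288, -0.2624]
J₁: ẑ×o_n = [-0.5288, -0.0423, 0.0000], ω = ẑ
J2: z=[0.0000, 0.0000, 1.0000] o=[0.0983, 0.0688, 0.0000] → [-0.4600, -0.1406, 0.0000, 0.0000, 0.0000, 1.0000]
J3: z=[0.9563, -0.2924, 0.0000] o=[0.3205, 0.7956, 0.0000] → [0.0767, 0.2510, -0.3612, 0.9563, -0.2924, 0.0000]
J4: z=[0.1719, 0.5621, -0.8090] o=[0.2093, 0.4320, -0.2763] → [0.0861, 0.2012, 0.1581, 0.1719, 0.5621, -0.8090]
V = J·q̇ = [-0.2925, -0.1512, 0.0532, -0.2754, -0.0559, 0.6935]

-0.2925 -0.1512 0.0532 -0.2754 -0.0559 0.6935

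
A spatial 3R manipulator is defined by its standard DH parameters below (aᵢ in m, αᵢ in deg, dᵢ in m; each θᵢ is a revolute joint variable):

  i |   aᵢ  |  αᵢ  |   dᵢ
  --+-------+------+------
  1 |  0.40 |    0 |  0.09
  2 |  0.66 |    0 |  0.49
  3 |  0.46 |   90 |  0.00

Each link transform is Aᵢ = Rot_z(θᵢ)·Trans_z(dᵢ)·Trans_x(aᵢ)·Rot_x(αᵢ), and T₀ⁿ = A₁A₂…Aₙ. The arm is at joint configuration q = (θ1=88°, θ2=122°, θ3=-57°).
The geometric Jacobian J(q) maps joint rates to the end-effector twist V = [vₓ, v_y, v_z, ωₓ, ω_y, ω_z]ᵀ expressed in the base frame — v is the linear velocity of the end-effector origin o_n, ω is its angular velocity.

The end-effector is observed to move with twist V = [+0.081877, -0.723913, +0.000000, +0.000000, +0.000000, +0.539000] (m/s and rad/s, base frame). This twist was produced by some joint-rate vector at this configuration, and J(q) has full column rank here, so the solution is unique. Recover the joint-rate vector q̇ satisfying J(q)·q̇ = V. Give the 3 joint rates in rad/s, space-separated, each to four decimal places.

o_n = [-0.9675, 0.2786, 0.5800]
J₁: ẑ×o_n = [-0.2786, -0.9675, 0.0000], ω = ẑ
J2: z=[0.0000, 0.0000, 1.0000] o=[0.0140, 0.3998, 0.0900] → [0.1212, -0.9814, 0.0000, 0.0000, 0.0000, 1.0000]
J3: z=[0.0000, 0.0000, 1.0000] o=[-0.5576, 0.0698, 0.5800] → [-0.2088, -0.4099, 0.0000, 0.0000, 0.0000, 1.0000]
q̇ = J⁺·V = [0.2450, 0.6410, -0.3470]

0.2450 0.6410 -0.3470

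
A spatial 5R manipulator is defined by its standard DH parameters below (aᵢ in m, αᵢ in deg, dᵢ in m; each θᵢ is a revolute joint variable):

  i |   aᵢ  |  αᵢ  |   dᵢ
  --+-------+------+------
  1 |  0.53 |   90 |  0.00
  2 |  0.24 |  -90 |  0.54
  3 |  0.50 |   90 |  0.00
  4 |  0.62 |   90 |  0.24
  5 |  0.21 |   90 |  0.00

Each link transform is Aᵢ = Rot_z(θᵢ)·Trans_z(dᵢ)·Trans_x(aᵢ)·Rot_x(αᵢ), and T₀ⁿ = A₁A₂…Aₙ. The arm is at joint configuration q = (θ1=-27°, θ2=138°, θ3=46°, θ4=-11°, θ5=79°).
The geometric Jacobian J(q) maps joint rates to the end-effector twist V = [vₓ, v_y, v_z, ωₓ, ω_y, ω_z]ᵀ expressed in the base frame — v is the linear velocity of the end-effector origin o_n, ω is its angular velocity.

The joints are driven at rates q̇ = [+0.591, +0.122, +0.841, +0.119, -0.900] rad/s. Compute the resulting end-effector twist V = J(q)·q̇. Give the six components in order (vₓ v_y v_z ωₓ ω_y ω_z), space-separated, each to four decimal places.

o_n = [-0.3631, 0.1579, 1.0025]
J₁: ẑ×o_n = [-0.1579, -0.3631, 0.0000], ω = ẑ
J2: z=[-0.4540, -0.8910, 0.0000] o=[0.4722, -0.2406, 0.0000] → [-0.8932, 0.4551, -0.9252, -0.4540, -0.8910, 0.0000]
J3: z=[-0.5962, 0.3038, -0.7431] o=[0.0682, -0.6408, 0.1606] → [0.8493, 0.8224, -0.3452, -0.5962, 0.3038, -0.7431]
J4: z=[-0.7917, -0.3763, 0.4813] o=[0.0015, -0.2031, 0.3930] → [-0.4031, 0.3071, -0.4230, -0.7917, -0.3763, 0.4813]
J5: z=[0.6107, -0.4652, 0.6408] o=[-0.1992, 0.2033, 0.8793] → [-0.0282, -0.1802, -0.1040, 0.6107, -0.4652, 0.6408]
V = J·q̇ = [0.4894, 0.7314, -0.3599, -1.2006, 0.5207, -0.5534]

0.4894 0.7314 -0.3599 -1.2006 0.5207 -0.5534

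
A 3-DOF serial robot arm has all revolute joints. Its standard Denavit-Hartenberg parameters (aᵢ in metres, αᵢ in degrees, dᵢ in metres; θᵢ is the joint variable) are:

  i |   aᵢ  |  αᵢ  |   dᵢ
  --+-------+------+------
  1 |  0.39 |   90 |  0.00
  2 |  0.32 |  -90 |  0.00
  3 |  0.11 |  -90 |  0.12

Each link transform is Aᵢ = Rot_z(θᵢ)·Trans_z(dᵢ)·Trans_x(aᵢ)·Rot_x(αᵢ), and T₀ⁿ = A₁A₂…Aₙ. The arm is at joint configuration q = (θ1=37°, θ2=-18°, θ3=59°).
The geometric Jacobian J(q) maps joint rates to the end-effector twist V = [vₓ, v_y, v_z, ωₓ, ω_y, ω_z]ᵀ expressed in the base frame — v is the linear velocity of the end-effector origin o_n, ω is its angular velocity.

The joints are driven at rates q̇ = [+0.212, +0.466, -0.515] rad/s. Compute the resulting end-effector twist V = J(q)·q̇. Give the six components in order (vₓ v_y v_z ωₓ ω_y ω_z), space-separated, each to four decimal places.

o_n = [0.5704, 0.5479, -0.0023]
J₁: ẑ×o_n = [-0.5479, 0.5704, 0.0000], ω = ẑ
J2: z=[0.6018, -0.7986, 0.0000] o=[0.3115, 0.2347, 0.0000] → [0.0018, 0.0014, 0.3953, 0.6018, -0.7986, 0.0000]
J3: z=[0.2468, 0.1860, 0.9511] o=[0.5545, 0.4179, -0.0989] → [-0.1057, -0.0087, 0.0291, 0.2468, 0.1860, 0.9511]
V = J·q̇ = [-0.0609, 0.1261, 0.1692, 0.1533, -0.4679, -0.2778]

-0.0609 0.1261 0.1692 0.1533 -0.4679 -0.2778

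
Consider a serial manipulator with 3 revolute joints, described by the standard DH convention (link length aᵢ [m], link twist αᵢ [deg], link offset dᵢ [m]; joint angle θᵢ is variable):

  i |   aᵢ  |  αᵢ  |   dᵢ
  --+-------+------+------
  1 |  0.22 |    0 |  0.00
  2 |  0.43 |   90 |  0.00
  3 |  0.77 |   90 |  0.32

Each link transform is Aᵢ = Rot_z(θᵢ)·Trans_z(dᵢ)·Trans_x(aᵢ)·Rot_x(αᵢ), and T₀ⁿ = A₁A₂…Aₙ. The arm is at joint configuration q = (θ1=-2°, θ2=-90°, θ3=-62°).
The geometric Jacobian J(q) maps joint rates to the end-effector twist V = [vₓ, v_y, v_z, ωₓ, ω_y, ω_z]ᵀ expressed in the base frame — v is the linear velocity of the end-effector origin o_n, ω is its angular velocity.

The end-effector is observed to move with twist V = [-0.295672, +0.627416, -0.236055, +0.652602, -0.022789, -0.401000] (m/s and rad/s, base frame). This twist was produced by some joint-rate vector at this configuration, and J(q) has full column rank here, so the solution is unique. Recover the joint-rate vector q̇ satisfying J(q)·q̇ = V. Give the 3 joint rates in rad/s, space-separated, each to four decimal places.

o_n = [-0.1276, -0.7875, -0.6799]
J₁: ẑ×o_n = [0.7875, -0.1276, 0.0000], ω = ẑ
J2: z=[0.0000, 0.0000, 1.0000] o=[0.2199, -0.0077, 0.0000] → [0.7798, -0.3474, 0.0000, 0.0000, 0.0000, 1.0000]
J3: z=[-0.9994, 0.0349, 0.0000] o=[0.2049, -0.4374, 0.0000] → [-0.0237, -0.6795, 0.3615, -0.9994, 0.0349, 0.0000]
q̇ = J⁺·V = [0.2020, -0.6030, -0.6530]

0.2020 -0.6030 -0.6530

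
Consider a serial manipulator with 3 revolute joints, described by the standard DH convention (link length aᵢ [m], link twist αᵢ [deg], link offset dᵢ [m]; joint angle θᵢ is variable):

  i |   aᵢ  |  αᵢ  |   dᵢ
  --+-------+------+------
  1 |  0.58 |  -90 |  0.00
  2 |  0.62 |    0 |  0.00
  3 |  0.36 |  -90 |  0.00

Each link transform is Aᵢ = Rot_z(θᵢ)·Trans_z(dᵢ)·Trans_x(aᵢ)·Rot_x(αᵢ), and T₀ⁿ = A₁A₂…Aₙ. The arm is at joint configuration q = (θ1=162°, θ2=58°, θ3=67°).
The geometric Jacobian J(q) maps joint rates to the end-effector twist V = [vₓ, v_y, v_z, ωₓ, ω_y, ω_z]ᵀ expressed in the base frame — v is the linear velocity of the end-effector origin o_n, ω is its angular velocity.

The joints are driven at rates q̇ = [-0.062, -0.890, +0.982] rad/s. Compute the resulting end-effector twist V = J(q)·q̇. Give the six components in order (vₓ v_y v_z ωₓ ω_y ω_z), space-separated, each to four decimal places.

o_n = [-0.6677, 0.2169, -0.8207]
J₁: ẑ×o_n = [-0.2169, -0.6677, 0.0000], ω = ẑ
J2: z=[-0.3090, -0.9511, 0.0000] o=[-0.5516, 0.1792, 0.0000] → [0.7805, -0.2536, -0.1221, -0.3090, -0.9511, 0.0000]
J3: z=[-0.3090, -0.9511, 0.0000] o=[-0.8641, 0.2808, -0.5258] → [0.2805, -0.0911, 0.2065, -0.3090, -0.9511, 0.0000]
V = J·q̇ = [-0.4058, 0.1776, 0.3114, -0.0284, -0.0875, -0.0620]

-0.4058 0.1776 0.3114 -0.0284 -0.0875 -0.0620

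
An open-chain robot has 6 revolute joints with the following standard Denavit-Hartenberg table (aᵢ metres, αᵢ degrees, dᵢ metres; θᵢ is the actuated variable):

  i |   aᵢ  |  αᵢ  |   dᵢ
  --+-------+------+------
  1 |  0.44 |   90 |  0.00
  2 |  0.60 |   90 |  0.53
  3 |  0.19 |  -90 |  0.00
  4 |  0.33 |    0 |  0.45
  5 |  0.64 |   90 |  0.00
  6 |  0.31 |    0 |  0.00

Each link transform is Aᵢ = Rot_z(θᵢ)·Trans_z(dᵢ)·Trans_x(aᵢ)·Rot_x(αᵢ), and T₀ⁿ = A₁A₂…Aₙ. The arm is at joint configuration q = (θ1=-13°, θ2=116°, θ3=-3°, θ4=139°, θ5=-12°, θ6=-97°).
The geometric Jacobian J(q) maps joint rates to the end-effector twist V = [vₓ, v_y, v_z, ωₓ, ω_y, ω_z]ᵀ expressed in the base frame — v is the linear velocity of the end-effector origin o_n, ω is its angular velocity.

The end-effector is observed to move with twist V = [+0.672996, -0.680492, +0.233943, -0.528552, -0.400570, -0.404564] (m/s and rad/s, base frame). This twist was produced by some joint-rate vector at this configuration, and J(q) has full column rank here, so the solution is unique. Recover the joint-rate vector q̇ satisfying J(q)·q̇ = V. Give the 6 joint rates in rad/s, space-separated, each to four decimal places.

o_n = [-0.4179, -0.6160, -0.1381]
J₁: ẑ×o_n = [0.6160, -0.4179, 0.0000], ω = ẑ
J2: z=[-0.2250, -0.9744, 0.0000] o=[0.4287, -0.0990, 0.0000] → [0.1345, -0.0311, -0.7086, -0.2250, -0.9744, 0.0000]
J3: z=[0.8758, -0.2022, 0.4384] o=[0.0532, -0.5562, 0.5393] → [0.1631, 0.3867, -0.1476, 0.8758, -0.2022, 0.4384]
J4: z=[-0.2470, -0.9679, 0.0470] o=[-0.0256, -0.5278, 0.7098] → [0.8248, -0.2279, -0.3580, -0.2470, -0.9679, 0.0470]
J5: z=[-0.2470, -0.9679, 0.0470] o=[-0.2230, -0.9568, 0.4125] → [0.5169, -0.1452, -0.2728, -0.2470, -0.9679, 0.0470]
J6: z=[-0.8583, 0.2411, 0.4530] o=[-0.5109, -0.9111, -0.1572] → [-0.1291, 0.0586, -0.2757, -0.8583, 0.2411, 0.4530]
q̇ = J⁺·V = [0.2290, -0.3280, -0.9810, 0.7970, 0.0190, -0.5340]

0.2290 -0.3280 -0.9810 0.7970 0.0190 -0.5340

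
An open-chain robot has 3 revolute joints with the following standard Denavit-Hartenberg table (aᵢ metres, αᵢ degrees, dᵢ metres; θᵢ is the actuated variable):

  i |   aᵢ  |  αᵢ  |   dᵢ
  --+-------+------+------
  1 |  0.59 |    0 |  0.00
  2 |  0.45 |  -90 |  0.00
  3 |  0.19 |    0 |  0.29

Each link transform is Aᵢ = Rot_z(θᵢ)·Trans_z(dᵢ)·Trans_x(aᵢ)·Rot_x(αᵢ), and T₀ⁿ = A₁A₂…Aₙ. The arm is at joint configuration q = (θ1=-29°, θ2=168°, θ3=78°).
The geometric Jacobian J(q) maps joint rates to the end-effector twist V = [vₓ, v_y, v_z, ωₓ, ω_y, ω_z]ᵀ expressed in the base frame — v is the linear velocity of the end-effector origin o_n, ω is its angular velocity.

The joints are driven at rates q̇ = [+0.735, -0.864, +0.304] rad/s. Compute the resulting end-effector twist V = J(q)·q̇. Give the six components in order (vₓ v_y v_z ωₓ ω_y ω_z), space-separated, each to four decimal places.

0.2661 0.4144 -0.0120 -0.1994 -0.2294 -0.1290

o_n = [-0.0437, -0.1838, -0.1858]
J₁: ẑ×o_n = [0.1838, -0.0437, 0.0000], ω = ẑ
J2: z=[0.0000, 0.0000, 1.0000] o=[0.5160, -0.2860, 0.0000] → [-0.1023, -0.5597, 0.0000, 0.0000, 0.0000, 1.0000]
J3: z=[-0.6561, -0.7547, 0.0000] o=[0.1764, 0.0092, 0.0000] → [0.1403, -0.1219, -0.0395, -0.6561, -0.7547, 0.0000]
V = J·q̇ = [0.2661, 0.4144, -0.0120, -0.1994, -0.2294, -0.1290]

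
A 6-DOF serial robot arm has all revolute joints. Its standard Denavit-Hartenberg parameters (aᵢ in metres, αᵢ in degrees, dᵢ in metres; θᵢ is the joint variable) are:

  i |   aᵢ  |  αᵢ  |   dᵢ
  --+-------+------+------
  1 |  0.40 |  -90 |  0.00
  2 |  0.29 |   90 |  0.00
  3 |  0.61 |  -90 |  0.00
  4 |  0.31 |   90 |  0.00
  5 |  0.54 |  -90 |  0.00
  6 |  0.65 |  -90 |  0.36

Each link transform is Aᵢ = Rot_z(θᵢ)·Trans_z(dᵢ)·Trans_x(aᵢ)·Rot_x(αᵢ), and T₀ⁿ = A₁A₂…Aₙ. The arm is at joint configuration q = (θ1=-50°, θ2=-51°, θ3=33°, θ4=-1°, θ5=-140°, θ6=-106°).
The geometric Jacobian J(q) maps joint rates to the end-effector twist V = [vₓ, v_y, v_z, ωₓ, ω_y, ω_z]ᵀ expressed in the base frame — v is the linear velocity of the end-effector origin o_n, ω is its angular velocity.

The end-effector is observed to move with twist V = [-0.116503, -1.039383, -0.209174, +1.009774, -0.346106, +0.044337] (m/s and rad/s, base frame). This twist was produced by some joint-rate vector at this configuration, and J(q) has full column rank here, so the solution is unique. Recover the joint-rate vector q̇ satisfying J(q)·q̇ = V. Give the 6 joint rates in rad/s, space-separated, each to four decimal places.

0.3120 0.5790 -0.7130 0.1220 -0.1710 0.4510

o_n = [0.4993, -0.5254, 1.3995]
J₁: ẑ×o_n = [0.5254, 0.4993, -0.0000], ω = ẑ
J2: z=[0.7660, 0.6428, 0.0000] o=[0.2571, -0.3064, 0.0000] → [0.8996, -1.0721, -0.3235, 0.7660, 0.6428, 0.0000]
J3: z=[-0.4995, 0.5953, 0.6293] o=[0.3744, -0.4462, 0.2254] → [0.7488, 0.6651, -0.0348, -0.4995, 0.5953, 0.6293]
J4: z=[0.4221, 0.8017, -0.4233] o=[0.8359, -0.4793, 0.6230] → [0.6030, -0.1854, 0.2503, 0.4221, 0.8017, -0.4233]
J5: z=[-0.5127, 0.5962, 0.6178] o=[1.0676, -0.4929, 0.8284] → [0.3606, -0.0583, 0.3555, -0.5127, 0.5962, 0.6178]
J6: z=[0.1572, -0.6423, 0.7502] o=[0.6118, -0.7530, 0.7012] → [-0.6192, -0.1942, -0.0365, 0.1572, -0.6423, 0.7502]
q̇ = J⁺·V = [0.3120, 0.5790, -0.7130, 0.1220, -0.1710, 0.4510]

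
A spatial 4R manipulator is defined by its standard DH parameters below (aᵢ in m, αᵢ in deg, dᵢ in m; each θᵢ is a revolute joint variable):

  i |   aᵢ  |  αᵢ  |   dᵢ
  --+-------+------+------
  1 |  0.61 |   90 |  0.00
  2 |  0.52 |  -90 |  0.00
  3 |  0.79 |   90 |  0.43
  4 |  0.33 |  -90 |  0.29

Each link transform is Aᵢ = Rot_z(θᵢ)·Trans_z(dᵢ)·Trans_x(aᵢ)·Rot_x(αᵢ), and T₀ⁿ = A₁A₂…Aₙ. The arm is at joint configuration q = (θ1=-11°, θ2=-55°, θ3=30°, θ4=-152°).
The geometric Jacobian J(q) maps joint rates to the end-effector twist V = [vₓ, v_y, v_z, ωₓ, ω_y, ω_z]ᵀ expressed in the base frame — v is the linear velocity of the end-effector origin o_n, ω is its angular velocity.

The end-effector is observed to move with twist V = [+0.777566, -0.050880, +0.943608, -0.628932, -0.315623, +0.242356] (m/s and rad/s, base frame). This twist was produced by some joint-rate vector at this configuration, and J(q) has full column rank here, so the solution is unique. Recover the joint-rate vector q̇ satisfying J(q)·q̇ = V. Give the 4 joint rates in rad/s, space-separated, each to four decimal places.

o_n = [1.4372, -0.2812, -0.7407]
J₁: ẑ×o_n = [0.2812, 1.4372, -0.0000], ω = ẑ
J2: z=[-0.1908, -0.9816, 0.0000] o=[0.5988, -0.1164, 0.0000] → [0.7271, -0.1413, 0.8544, -0.1908, -0.9816, 0.0000]
J3: z=[0.8041, -0.1563, 0.5736] o=[0.8916, -0.1733, -0.4260] → [0.1111, 0.5660, -0.0015, 0.8041, -0.1563, 0.5736]
J4: z=[0.1163, -0.9048, -0.4096] o=[1.6979, 0.0724, -0.7398] → [-0.1440, 0.1069, -0.2770, 0.1163, -0.9048, -0.4096]
q̇ = J⁺·V = [0.2870, 0.9200, -0.4820, -0.5660]

0.2870 0.9200 -0.4820 -0.5660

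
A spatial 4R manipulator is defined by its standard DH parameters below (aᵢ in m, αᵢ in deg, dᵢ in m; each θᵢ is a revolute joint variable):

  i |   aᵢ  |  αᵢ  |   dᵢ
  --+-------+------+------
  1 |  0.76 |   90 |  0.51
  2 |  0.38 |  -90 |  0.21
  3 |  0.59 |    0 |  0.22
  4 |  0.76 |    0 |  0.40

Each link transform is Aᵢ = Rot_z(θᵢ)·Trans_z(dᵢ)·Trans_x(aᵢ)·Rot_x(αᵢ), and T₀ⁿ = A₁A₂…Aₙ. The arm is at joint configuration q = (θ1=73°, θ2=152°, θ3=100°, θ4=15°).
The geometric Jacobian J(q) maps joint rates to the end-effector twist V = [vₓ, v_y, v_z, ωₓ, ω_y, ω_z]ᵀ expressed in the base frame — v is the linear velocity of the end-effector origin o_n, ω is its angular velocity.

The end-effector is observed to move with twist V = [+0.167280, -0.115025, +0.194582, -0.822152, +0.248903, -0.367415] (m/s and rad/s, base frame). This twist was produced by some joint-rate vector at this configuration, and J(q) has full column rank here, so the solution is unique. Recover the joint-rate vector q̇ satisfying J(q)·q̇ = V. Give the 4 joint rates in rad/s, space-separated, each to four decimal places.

-0.3630 -0.8590 0.0760 -0.0710

o_n = [-0.8652, 0.7952, -0.0579]
J₁: ẑ×o_n = [-0.7952, -0.8652, 0.0000], ω = ẑ
J2: z=[0.9563, -0.2924, 0.0000] o=[0.2222, 0.7268, 0.5100] → [0.1660, 0.5431, -0.2525, 0.9563, -0.2924, 0.0000]
J3: z=[-0.1373, -0.4490, -0.8829] o=[0.3249, 0.3445, 0.6884] → [0.7329, 0.9483, -0.5961, -0.1373, -0.4490, -0.8829]
J4: z=[-0.1373, -0.4490, -0.8829] o=[-0.2345, 0.5021, 0.4461] → [0.4850, 0.4877, -0.3234, -0.1373, -0.4490, -0.8829]
q̇ = J⁺·V = [-0.3630, -0.8590, 0.0760, -0.0710]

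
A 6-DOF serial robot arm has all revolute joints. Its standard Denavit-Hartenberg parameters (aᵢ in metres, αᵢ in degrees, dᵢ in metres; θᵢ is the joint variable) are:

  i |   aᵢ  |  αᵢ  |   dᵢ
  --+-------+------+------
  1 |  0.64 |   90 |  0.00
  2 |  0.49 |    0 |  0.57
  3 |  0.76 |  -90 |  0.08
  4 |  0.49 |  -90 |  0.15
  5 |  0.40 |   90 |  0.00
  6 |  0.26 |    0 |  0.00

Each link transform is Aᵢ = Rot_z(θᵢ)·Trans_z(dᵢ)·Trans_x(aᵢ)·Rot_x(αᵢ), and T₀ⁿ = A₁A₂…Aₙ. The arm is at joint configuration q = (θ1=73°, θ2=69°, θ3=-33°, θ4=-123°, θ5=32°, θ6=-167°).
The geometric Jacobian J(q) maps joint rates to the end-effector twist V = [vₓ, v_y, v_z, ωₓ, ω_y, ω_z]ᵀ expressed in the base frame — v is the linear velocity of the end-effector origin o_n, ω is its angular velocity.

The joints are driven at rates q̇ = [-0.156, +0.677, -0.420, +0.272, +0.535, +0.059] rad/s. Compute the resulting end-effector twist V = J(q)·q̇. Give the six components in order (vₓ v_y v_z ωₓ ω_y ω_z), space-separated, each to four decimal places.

o_n = [1.3989, 0.6991, 0.7371]
J₁: ẑ×o_n = [-0.6991, 1.3989, 0.0000], ω = ẑ
J2: z=[0.9563, -0.2924, 0.0000] o=[0.1871, 0.6120, 0.0000] → [-0.2155, -0.7049, 0.4376, 0.9563, -0.2924, 0.0000]
J3: z=[0.9563, -0.2924, 0.0000] o=[0.7836, 0.6133, 0.4575] → [-0.0818, -0.2675, 0.2620, 0.9563, -0.2924, 0.0000]
J4: z=[-0.1719, -0.5621, 0.8090] o=[1.0398, 1.1779, 0.9042] → [0.4812, 0.2618, 0.2841, -0.1719, -0.5621, 0.8090]
J5: z=[0.7192, 0.4896, 0.4930] o=[1.3439, 0.7670, 0.8687] → [-0.0309, 0.1217, -0.0757, 0.7192, 0.4896, 0.4930]
J6: z=[0.2110, -0.8299, 0.5164] o=[1.6087, 0.6600, 0.5886] → [-0.1435, -0.1397, -0.1658, 0.2110, -0.8299, 0.5164]
V = J·q̇ = [0.1034, -0.4550, 0.2132, 0.5963, -0.0151, 0.3583]

0.1034 -0.4550 0.2132 0.5963 -0.0151 0.3583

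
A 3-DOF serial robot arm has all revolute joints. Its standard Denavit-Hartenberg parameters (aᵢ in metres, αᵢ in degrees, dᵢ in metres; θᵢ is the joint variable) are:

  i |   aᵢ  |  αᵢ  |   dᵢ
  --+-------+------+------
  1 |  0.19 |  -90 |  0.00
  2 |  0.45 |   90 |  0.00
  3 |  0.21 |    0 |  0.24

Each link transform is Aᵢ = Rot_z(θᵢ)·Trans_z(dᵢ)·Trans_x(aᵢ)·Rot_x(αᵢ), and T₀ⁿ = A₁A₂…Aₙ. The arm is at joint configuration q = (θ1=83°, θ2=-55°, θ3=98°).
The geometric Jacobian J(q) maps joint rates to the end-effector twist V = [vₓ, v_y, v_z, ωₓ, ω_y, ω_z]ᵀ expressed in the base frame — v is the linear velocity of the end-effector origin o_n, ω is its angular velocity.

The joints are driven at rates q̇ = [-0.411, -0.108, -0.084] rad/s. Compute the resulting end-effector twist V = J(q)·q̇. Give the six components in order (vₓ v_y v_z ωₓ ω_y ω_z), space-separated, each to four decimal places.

0.0986 0.0316 0.0191 0.1156 0.0551 -0.4592

o_n = [-0.1778, 0.2583, 0.4823]
J₁: ẑ×o_n = [-0.2583, -0.1778, 0.0000], ω = ẑ
J2: z=[-0.9925, 0.1219, 0.0000] o=[0.0232, 0.1886, 0.0000] → [0.0588, 0.4787, -0.0447, -0.9925, 0.1219, 0.0000]
J3: z=[-0.0998, -0.8130, 0.5736] o=[0.0546, 0.4448, 0.3686] → [0.0145, -0.1220, -0.1703, -0.0998, -0.8130, 0.5736]
V = J·q̇ = [0.0986, 0.0316, 0.0191, 0.1156, 0.0551, -0.4592]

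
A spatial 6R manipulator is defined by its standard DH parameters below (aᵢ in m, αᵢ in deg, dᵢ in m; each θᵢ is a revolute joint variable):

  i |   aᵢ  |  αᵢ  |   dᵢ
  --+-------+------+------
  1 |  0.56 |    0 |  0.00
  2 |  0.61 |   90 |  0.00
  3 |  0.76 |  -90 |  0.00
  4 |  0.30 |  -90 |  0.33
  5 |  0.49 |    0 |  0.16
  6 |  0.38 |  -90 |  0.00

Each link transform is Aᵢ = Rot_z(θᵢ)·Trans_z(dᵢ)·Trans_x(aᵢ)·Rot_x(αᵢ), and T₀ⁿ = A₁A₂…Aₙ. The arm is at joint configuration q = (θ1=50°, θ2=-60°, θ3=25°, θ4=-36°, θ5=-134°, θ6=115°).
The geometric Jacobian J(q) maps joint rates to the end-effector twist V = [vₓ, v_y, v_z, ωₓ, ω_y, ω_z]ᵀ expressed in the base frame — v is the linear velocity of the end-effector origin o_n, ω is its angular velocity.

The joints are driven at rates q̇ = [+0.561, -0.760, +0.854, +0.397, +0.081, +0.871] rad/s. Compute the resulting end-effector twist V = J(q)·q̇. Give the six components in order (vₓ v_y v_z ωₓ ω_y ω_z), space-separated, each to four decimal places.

o_n = [1.6076, 0.1501, 1.2006]
J₁: ẑ×o_n = [-0.1501, 1.6076, 0.0000], ω = ẑ
J2: z=[0.0000, 0.0000, 1.0000] o=[0.3600, 0.4290, 0.0000] → [0.2789, 1.2477, -0.0000, 0.0000, 0.0000, 1.0000]
J3: z=[-0.1736, -0.9848, 0.0000] o=[0.9607, 0.3231, 0.0000] → [-1.1824, 0.2085, 0.6672, -0.1736, -0.9848, 0.0000]
J4: z=[-0.4162, 0.0734, 0.9063] o=[1.6390, 0.2035, 0.3212] → [0.1129, 0.3376, 0.0245, -0.4162, 0.0734, 0.9063]
J5: z=[0.6651, 0.7042, 0.2484] o=[1.6877, 0.0158, 0.7228] → [0.3031, -0.3377, 0.1457, 0.6651, 0.7042, 0.2484]
J6: z=[0.6651, 0.7042, 0.2484] o=[1.4364, 0.3947, 0.9657] → [0.2262, -0.1137, -0.2833, 0.6651, 0.7042, 0.2484]
V = J·q̇ = [-1.0395, 0.1393, 0.3445, 0.3197, -0.1415, 0.3973]

-1.0395 0.1393 0.3445 0.3197 -0.1415 0.3973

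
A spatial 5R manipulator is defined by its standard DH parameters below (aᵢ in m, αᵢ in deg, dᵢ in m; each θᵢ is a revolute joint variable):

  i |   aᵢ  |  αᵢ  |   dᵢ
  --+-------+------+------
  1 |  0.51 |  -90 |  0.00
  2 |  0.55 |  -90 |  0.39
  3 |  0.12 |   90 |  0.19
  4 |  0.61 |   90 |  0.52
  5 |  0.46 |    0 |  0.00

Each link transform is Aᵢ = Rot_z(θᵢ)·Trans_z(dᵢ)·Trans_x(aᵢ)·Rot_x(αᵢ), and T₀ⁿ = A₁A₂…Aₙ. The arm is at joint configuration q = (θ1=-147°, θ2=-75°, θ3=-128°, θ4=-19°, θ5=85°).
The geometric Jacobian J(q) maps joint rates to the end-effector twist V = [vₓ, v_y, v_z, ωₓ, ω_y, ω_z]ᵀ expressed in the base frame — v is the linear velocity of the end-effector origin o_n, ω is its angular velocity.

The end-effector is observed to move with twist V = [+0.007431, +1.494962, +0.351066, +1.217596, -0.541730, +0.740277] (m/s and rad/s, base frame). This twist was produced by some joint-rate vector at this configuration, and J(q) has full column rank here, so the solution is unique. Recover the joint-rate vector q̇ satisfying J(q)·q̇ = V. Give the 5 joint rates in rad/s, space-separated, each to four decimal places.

o_n = [-0.0644, -0.4790, -0.6446]
J₁: ẑ×o_n = [0.4790, -0.0644, 0.0000], ω = ẑ
J2: z=[0.5446, -0.8387, 0.0000] o=[-0.4277, -0.2778, 0.0000] → [0.5406, 0.3511, 0.1951, 0.5446, -0.8387, 0.0000]
J3: z=[-0.8101, -0.5261, -0.2588] o=[-0.3347, -0.6824, 0.5313] → [0.6713, -1.0226, -0.0225, -0.8101, -0.5261, -0.2588]
J4: z=[-0.1643, 0.6274, -0.7612] o=[-0.4211, -0.8512, 0.4107] → [-0.3788, -0.4449, -0.2850, -0.1643, 0.6274, -0.7612]
J5: z=[0.5827, 0.6843, 0.4383] o=[-0.0210, -0.7516, -0.2767] → [-0.3713, 0.1954, 0.1885, 0.5827, 0.6843, 0.4383]
q̇ = J⁺·V = [-0.0320, 0.6720, -0.9230, -0.7140, -0.0230]

-0.0320 0.6720 -0.9230 -0.7140 -0.0230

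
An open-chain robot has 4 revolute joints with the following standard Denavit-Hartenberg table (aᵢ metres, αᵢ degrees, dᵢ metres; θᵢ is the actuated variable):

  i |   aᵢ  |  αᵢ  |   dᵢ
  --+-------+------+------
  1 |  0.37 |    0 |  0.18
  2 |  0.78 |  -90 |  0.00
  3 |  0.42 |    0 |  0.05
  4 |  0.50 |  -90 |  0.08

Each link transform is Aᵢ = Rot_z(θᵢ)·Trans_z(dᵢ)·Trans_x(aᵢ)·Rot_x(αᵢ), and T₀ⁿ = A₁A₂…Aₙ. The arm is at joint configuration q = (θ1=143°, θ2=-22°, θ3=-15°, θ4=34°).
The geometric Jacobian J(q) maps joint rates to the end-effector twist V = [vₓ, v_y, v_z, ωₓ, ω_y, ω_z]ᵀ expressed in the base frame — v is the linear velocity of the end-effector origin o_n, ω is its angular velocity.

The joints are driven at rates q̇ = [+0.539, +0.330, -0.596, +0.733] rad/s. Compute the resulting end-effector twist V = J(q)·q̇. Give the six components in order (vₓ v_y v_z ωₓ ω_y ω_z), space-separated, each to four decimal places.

-1.2523 -1.0730 0.1770 -0.1174 -0.0706 0.8690

o_n = [-1.2611, 1.5773, 0.1259]
J₁: ẑ×o_n = [-1.5773, -1.2611, 0.0000], ω = ẑ
J2: z=[0.0000, 0.0000, 1.0000] o=[-0.2955, 0.2227, 0.1800] → [-1.3546, -0.9656, 0.0000, 0.0000, 0.0000, 1.0000]
J3: z=[-0.8572, -0.5150, 0.0000] o=[-0.6972, 0.8913, 0.1800] → [0.0279, -0.0464, -0.8784, -0.8572, -0.5150, 0.0000]
J4: z=[-0.8572, -0.5150, 0.0000] o=[-0.9490, 1.2133, 0.2887] → [0.0838, -0.1395, -0.4728, -0.8572, -0.5150, 0.0000]
V = J·q̇ = [-1.2523, -1.0730, 0.1770, -0.1174, -0.0706, 0.8690]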